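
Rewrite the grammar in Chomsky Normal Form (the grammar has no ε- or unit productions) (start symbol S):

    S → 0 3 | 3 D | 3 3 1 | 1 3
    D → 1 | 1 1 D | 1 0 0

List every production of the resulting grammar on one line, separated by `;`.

S → X1 X2 | X2 D | X2 Y1 | X3 X2; D → 1 | X3 Y2 | X3 Y3; X1 → 0; X2 → 3; X3 → 1; Y1 → X2 X3; Y2 → X3 D; Y3 → X1 X1

Introduce a nonterminal for each terminal appearing in a rule of length ≥ 2: X1 → 0, X2 → 3, X3 → 1.
Binarize each right-hand side of length ≥ 3 by chaining fresh nonterminals (Y1, Y2, …): affected rules were S → X2 X2 X3; D → X3 X3 D; D → X3 X1 X1.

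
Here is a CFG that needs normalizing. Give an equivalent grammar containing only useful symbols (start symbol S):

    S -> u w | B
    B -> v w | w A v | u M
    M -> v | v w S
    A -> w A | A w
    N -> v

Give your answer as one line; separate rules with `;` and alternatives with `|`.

Generating nonterminals: {B, M, N, S}.
Reachable from S after that: {B, M, S}.
Removed useless symbols: {A, N} and every production mentioning them.

S -> u w | B; B -> v w | u M; M -> v | v w S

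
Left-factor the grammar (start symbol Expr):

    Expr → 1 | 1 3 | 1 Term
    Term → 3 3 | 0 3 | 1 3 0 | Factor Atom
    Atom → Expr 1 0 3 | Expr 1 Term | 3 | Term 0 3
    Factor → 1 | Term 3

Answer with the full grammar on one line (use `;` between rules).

Expr has alternatives sharing prefix '1': factor to Expr → 1 Expr1 with Expr1 → ε | 3 | Term.
Atom has alternatives sharing prefix 'Expr 1': factor to Atom → Expr 1 Atom1 with Atom1 → 0 3 | Term.

Expr → 1 Expr1; Term → 3 3 | 0 3 | 1 3 0 | Factor Atom; Atom → 3 | Term 0 3 | Expr 1 Atom1; Factor → 1 | Term 3; Expr1 → ε | 3 | Term; Atom1 → 0 3 | Term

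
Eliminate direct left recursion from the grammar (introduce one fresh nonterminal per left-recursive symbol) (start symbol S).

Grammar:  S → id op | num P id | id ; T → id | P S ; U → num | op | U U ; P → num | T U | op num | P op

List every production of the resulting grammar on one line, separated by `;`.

Left recursion appears on U, P.
For U: α = {U}, β = {num, op}. Rewrite as U → β U' and U' → α U' | ε.
For P: α = {op}, β = {num, T U, op num}. Rewrite as P → β P' and P' → α P' | ε.

S → id op | num P id | id; T → id | P S; U → num U' | op U'; P → num P' | T U P' | op num P'; U' → U U' | ε; P' → op P' | ε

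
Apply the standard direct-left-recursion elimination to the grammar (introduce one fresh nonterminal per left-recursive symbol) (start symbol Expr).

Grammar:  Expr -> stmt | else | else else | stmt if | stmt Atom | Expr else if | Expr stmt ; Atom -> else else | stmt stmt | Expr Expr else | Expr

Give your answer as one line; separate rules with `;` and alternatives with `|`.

Left recursion appears on Expr.
For Expr: α = {else if, stmt}, β = {stmt, else, else else, stmt if, stmt Atom}. Rewrite as Expr → β Expr1 and Expr1 → α Expr1 | ε.

Expr -> stmt Expr1 | else Expr1 | else else Expr1 | stmt if Expr1 | stmt Atom Expr1; Atom -> else else | stmt stmt | Expr Expr else | Expr; Expr1 -> else if Expr1 | stmt Expr1 | epsilon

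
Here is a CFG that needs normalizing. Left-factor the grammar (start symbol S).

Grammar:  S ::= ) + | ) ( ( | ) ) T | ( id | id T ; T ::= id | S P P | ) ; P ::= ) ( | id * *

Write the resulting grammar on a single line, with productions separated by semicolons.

S ::= ( id | id T | ) S'; T ::= id | S P P | ); P ::= ) ( | id * *; S' ::= + | ( ( | ) T

S has alternatives sharing prefix ')': factor to S → ) S' with S' → + | ( ( | ) T.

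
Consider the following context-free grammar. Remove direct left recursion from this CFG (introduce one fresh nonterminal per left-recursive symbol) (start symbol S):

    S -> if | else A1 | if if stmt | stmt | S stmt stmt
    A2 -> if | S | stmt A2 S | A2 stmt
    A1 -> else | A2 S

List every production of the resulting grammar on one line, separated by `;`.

Left recursion appears on S, A2.
For S: α = {stmt stmt}, β = {if, else A1, if if stmt, stmt}. Rewrite as S → β S' and S' → α S' | ε.
For A2: α = {stmt}, β = {if, S, stmt A2 S}. Rewrite as A2 → β A2' and A2' → α A2' | ε.

S -> if S' | else A1 S' | if if stmt S' | stmt S'; A2 -> if A2' | S A2' | stmt A2 S A2'; A1 -> else | A2 S; S' -> stmt stmt S' | ε; A2' -> stmt A2' | ε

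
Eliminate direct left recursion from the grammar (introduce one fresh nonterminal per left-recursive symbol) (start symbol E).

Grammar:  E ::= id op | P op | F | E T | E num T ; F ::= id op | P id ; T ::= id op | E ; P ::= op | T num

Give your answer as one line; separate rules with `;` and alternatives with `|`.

E is directly left-recursive.
For E: α = {T, num T}, β = {id op, P op, F}. Rewrite as E → β E' and E' → α E' | ε.

E ::= id op E' | P op E' | F E'; F ::= id op | P id; T ::= id op | E; P ::= op | T num; E' ::= T E' | num T E' | ε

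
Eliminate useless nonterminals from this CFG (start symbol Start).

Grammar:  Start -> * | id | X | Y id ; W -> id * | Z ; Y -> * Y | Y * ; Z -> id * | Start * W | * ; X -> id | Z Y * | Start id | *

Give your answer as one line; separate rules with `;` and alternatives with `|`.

Generating nonterminals: {Start, W, X, Z}.
Reachable from Start after that: {Start, X}.
Removed useless symbols: {W, Y, Z} and every production mentioning them.

Start -> * | id | X; X -> id | Start id | *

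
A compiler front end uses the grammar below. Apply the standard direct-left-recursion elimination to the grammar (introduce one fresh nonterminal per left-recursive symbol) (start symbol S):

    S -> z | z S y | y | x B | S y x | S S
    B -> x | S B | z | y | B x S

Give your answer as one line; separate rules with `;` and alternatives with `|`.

S, B are directly left-recursive.
For S: α = {y x, S}, β = {z, z S y, y, x B}. Rewrite as S → β S' and S' → α S' | ε.
For B: α = {x S}, β = {x, S B, z, y}. Rewrite as B → β B' and B' → α B' | ε.

S -> z S' | z S y S' | y S' | x B S'; B -> x B' | S B B' | z B' | y B'; S' -> y x S' | S S' | ε; B' -> x S B' | ε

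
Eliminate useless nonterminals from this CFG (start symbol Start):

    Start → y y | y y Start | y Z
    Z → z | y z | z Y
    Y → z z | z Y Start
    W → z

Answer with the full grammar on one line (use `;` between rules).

Start → y y | y y Start | y Z; Z → z | y z | z Y; Y → z z | z Y Start

Generating nonterminals: {Start, W, Y, Z}.
Reachable from Start after that: {Start, Y, Z}.
Removed useless symbols: {W} and every production mentioning them.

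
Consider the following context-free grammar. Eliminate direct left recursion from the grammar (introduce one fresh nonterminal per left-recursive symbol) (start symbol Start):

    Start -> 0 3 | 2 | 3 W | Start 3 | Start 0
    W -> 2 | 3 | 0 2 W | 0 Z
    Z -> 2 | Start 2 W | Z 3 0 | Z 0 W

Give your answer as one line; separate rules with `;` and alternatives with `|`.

Left recursion appears on Start, Z.
For Start: α = {3, 0}, β = {0 3, 2, 3 W}. Rewrite as Start → β Start1 and Start1 → α Start1 | ε.
For Z: α = {3 0, 0 W}, β = {2, Start 2 W}. Rewrite as Z → β Z1 and Z1 → α Z1 | ε.

Start -> 0 3 Start1 | 2 Start1 | 3 W Start1; W -> 2 | 3 | 0 2 W | 0 Z; Z -> 2 Z1 | Start 2 W Z1; Start1 -> 3 Start1 | 0 Start1 | eps; Z1 -> 3 0 Z1 | 0 W Z1 | eps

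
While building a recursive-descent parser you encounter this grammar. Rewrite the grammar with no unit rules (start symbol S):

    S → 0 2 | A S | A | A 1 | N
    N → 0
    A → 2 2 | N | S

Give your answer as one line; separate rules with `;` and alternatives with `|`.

Unit pairs: A ⇒* {N, S}; S ⇒* {A, N}.
Replace each nonterminal's rules with the union of the non-unit rules of every nonterminal it unit-derives.

S → 0 2 | A S | A 1 | 0 | 2 2; N → 0; A → 0 2 | A S | A 1 | 0 | 2 2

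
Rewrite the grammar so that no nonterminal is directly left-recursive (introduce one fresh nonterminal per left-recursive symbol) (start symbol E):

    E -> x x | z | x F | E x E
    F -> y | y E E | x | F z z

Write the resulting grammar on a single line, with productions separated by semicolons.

E -> x x E' | z E' | x F E'; F -> y F' | y E E F' | x F'; E' -> x E E' | ε; F' -> z z F' | ε

Left recursion appears on E, F.
For E: α = {x E}, β = {x x, z, x F}. Rewrite as E → β E' and E' → α E' | ε.
For F: α = {z z}, β = {y, y E E, x}. Rewrite as F → β F' and F' → α F' | ε.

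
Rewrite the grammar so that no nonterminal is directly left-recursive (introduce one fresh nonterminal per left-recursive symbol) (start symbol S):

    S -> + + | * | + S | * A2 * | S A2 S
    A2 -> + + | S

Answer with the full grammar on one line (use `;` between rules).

S -> + + S' | * S' | + S S' | * A2 * S'; A2 -> + + | S; S' -> A2 S S' | ε

Directly left-recursive nonterminal: S.
For S: α = {A2 S}, β = {+ +, *, + S, * A2 *}. Rewrite as S → β S' and S' → α S' | ε.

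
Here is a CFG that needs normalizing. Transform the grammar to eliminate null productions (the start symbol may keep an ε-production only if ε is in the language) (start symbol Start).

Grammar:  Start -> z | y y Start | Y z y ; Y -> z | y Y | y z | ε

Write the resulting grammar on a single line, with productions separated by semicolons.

Start -> z | y y Start | Y z y | z y; Y -> z | y Y | y | y z

The nullable symbols are {Y}.
ε ∉ L(G), so no ε-production is kept.
Add the nullable-subset variants: Start → Y z y gives Y z y | z y. Y → y Y gives y Y | y.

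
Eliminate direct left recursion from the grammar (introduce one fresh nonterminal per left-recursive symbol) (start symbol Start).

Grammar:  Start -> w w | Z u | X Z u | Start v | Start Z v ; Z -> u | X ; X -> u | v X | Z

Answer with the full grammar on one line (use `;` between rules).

Start -> w w Start1 | Z u Start1 | X Z u Start1; Z -> u | X; X -> u | v X | Z; Start1 -> v Start1 | Z v Start1 | ε

Start is directly left-recursive.
For Start: α = {v, Z v}, β = {w w, Z u, X Z u}. Rewrite as Start → β Start1 and Start1 → α Start1 | ε.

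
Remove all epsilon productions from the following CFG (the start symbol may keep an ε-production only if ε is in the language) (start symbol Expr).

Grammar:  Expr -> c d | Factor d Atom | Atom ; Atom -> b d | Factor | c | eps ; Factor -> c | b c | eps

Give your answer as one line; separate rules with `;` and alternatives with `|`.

The nullable symbols are {Atom, Expr, Factor}.
ε ∈ L(G) since Expr is nullable, so keep Expr → ε.
Expand every rule over subsets of its nullable positions: Expr → Factor d Atom gives Factor d Atom | Factor d | d Atom | d.

Expr -> c d | Factor d Atom | Factor d | d Atom | d | Atom | eps; Atom -> b d | Factor | c; Factor -> c | b c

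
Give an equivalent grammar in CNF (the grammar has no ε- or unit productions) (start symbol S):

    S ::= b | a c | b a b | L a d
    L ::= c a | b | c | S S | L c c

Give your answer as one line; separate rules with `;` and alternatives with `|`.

S ::= b | X1 X2 | X3 Y1 | L Y2; L ::= X2 X1 | b | c | S S | L Y3; X1 ::= a; X2 ::= c; X3 ::= b; X4 ::= d; Y1 ::= X1 X3; Y2 ::= X1 X4; Y3 ::= X2 X2

Introduce a nonterminal for each terminal appearing in a rule of length ≥ 2: X1 → a, X2 → c, X3 → b, X4 → d.
Binarize each right-hand side of length ≥ 3 by chaining fresh nonterminals (Y1, Y2, …): affected rules were S → X3 X1 X3; S → L X1 X4; L → L X2 X2.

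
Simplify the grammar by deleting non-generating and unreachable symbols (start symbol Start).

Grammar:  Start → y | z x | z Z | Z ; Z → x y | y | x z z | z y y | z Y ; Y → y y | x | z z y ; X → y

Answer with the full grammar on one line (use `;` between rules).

Generating nonterminals: {Start, X, Y, Z}.
Reachable from Start after that: {Start, Y, Z}.
Removed useless symbols: {X} and every production mentioning them.

Start → y | z x | z Z | Z; Z → x y | y | x z z | z y y | z Y; Y → y y | x | z z y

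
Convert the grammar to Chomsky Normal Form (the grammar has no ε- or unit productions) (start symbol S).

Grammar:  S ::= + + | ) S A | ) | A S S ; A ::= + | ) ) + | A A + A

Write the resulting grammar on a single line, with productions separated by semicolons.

Introduce a nonterminal for each terminal appearing in a rule of length ≥ 2: X1 → +, X2 → ).
Binarize each right-hand side of length ≥ 3 by chaining fresh nonterminals (Y1, Y2, …): affected rules were S → X2 S A; S → A S S; A → X2 X2 X1; A → A A X1 A.

S ::= X1 X1 | X2 Y1 | ) | A Y2; A ::= + | X2 Y3 | A Y4; X1 ::= +; X2 ::= ); Y1 ::= S A; Y2 ::= S S; Y3 ::= X2 X1; Y4 ::= A Y5; Y5 ::= X1 A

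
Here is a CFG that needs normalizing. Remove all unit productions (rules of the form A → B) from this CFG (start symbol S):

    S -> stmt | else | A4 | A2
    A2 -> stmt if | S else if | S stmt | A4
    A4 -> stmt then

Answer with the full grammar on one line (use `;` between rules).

S -> stmt then | stmt if | S else if | S stmt | stmt | else; A2 -> stmt then | stmt if | S else if | S stmt; A4 -> stmt then

Unit pairs: A2 ⇒* {A4}; S ⇒* {A2, A4}.
For each unit pair (A, B), copy every non-unit production of B to A, then drop all unit productions.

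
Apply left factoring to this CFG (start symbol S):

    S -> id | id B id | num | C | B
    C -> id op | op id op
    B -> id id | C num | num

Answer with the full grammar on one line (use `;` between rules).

S has alternatives sharing prefix 'id': factor to S → id S' with S' → ε | B id.

S -> num | C | B | id S'; C -> id op | op id op; B -> id id | C num | num; S' -> ε | B id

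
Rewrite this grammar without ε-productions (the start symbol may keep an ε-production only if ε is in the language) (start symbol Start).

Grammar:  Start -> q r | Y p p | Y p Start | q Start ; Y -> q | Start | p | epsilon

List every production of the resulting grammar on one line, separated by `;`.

Nullable set = {Y}.
ε ∉ L(G), so no ε-production is kept.
For each production, add variants omitting each subset of nullable occurrences: Start → Y p p gives Y p p | p p. Start → Y p Start gives Y p Start | p Start.

Start -> q r | Y p p | p p | Y p Start | p Start | q Start; Y -> q | Start | p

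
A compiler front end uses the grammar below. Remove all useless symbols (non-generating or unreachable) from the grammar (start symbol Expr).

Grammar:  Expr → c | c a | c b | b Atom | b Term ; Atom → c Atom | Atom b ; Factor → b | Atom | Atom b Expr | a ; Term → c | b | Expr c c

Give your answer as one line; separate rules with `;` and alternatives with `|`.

Expr → c | c a | c b | b Term; Term → c | b | Expr c c

Generating nonterminals: {Expr, Factor, Term}.
Reachable from Expr after that: {Expr, Term}.
Removed useless symbols: {Atom, Factor} and every production mentioning them.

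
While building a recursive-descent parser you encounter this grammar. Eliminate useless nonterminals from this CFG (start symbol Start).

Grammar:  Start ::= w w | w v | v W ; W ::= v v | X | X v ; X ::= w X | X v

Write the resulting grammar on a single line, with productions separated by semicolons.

Generating nonterminals: {Start, W}.
Reachable from Start after that: {Start, W}.
Removed useless symbols: {X} and every production mentioning them.

Start ::= w w | w v | v W; W ::= v v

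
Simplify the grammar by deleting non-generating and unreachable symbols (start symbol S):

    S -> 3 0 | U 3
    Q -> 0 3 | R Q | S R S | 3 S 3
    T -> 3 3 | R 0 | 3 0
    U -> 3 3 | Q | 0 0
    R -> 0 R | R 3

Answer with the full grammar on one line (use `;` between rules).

Generating nonterminals: {Q, S, T, U}.
Reachable from S after that: {Q, S, U}.
Removed useless symbols: {R, T} and every production mentioning them.

S -> 3 0 | U 3; Q -> 0 3 | 3 S 3; U -> 3 3 | Q | 0 0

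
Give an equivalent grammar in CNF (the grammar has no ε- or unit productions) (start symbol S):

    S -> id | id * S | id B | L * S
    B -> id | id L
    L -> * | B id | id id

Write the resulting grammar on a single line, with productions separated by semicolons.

Introduce a nonterminal for each terminal appearing in a rule of length ≥ 2: X1 → id, X2 → *.
Binarize each right-hand side of length ≥ 3 by chaining fresh nonterminals (Y1, Y2, …): affected rules were S → X1 X2 S; S → L X2 S.

S -> id | X1 Y1 | X1 B | L Y2; B -> id | X1 L; L -> * | B X1 | X1 X1; X1 -> id; X2 -> *; Y1 -> X2 S; Y2 -> X2 S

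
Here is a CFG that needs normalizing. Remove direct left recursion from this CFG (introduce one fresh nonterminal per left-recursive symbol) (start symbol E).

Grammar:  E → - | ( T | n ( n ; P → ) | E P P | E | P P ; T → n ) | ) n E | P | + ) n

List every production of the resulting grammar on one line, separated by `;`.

E → - | ( T | n ( n; P → ) P' | E P P P' | E P'; T → n ) | ) n E | P | + ) n; P' → P P' | ε

P is directly left-recursive.
For P: α = {P}, β = {), E P P, E}. Rewrite as P → β P' and P' → α P' | ε.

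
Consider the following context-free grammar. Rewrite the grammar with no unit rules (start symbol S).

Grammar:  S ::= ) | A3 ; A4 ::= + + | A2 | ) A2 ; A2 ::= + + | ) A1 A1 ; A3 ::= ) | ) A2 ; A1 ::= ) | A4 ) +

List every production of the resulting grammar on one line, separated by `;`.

S ::= ) | ) A2; A4 ::= + + | ) A2 | ) A1 A1; A2 ::= + + | ) A1 A1; A3 ::= ) | ) A2; A1 ::= ) | A4 ) +

Unit pairs: A4 ⇒* {A2}; S ⇒* {A3}.
For each unit pair (A, B), copy every non-unit production of B to A, then drop all unit productions.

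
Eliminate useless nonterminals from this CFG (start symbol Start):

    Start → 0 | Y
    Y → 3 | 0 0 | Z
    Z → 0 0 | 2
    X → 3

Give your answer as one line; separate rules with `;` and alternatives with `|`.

Start → 0 | Y; Y → 3 | 0 0 | Z; Z → 0 0 | 2

Generating nonterminals: {Start, X, Y, Z}.
Reachable from Start after that: {Start, Y, Z}.
Removed useless symbols: {X} and every production mentioning them.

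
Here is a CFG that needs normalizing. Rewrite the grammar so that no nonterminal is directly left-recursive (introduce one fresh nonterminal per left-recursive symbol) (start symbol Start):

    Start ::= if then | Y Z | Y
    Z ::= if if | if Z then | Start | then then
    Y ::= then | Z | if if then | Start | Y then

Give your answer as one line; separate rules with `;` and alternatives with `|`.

Start ::= if then | Y Z | Y; Z ::= if if | if Z then | Start | then then; Y ::= then Y1 | Z Y1 | if if then Y1 | Start Y1; Y1 ::= then Y1 | ε

Left recursion appears on Y.
For Y: α = {then}, β = {then, Z, if if then, Start}. Rewrite as Y → β Y1 and Y1 → α Y1 | ε.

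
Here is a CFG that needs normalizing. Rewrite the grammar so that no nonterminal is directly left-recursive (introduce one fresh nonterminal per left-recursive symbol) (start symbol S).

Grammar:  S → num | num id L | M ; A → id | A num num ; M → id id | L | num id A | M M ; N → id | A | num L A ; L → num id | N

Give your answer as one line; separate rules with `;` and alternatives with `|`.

Directly left-recursive nonterminals: A, M.
For A: α = {num num}, β = {id}. Rewrite as A → β A' and A' → α A' | ε.
For M: α = {M}, β = {id id, L, num id A}. Rewrite as M → β M' and M' → α M' | ε.

S → num | num id L | M; A → id A'; M → id id M' | L M' | num id A M'; N → id | A | num L A; L → num id | N; A' → num num A' | eps; M' → M M' | eps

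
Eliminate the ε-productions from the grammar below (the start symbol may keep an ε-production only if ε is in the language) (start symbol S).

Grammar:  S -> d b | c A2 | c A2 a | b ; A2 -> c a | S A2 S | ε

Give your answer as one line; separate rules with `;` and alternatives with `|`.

Nullable nonterminals: {A2}.
ε ∉ L(G), so no ε-production is kept.
Expand every rule over subsets of its nullable positions: S → c A2 gives c A2 | c. S → c A2 a gives c A2 a | c a. A2 → S A2 S gives S A2 S | S S.

S -> d b | c A2 | c | c A2 a | c a | b; A2 -> c a | S A2 S | S S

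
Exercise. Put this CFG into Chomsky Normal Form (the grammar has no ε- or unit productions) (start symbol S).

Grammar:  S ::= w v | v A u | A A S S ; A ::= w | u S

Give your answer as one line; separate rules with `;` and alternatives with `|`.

Introduce a nonterminal for each terminal appearing in a rule of length ≥ 2: X1 → w, X2 → v, X3 → u.
Binarize each right-hand side of length ≥ 3 by chaining fresh nonterminals (Y1, Y2, …): affected rules were S → X2 A X3; S → A A S S.

S ::= X1 X2 | X2 Y1 | A Y2; A ::= w | X3 S; X1 ::= w; X2 ::= v; X3 ::= u; Y1 ::= A X3; Y2 ::= A Y3; Y3 ::= S S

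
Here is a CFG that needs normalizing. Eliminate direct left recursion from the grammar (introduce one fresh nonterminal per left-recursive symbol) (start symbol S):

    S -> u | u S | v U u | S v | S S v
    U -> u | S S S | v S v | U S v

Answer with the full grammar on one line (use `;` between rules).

S -> u S' | u S S' | v U u S'; U -> u U' | S S S U' | v S v U'; S' -> v S' | S v S' | epsilon; U' -> S v U' | epsilon

Directly left-recursive nonterminals: S, U.
For S: α = {v, S v}, β = {u, u S, v U u}. Rewrite as S → β S' and S' → α S' | ε.
For U: α = {S v}, β = {u, S S S, v S v}. Rewrite as U → β U' and U' → α U' | ε.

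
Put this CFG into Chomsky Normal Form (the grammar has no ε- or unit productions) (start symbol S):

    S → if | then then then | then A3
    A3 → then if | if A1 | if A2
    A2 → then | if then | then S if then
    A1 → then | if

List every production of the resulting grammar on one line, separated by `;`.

Introduce a nonterminal for each terminal appearing in a rule of length ≥ 2: X1 → then, X2 → if.
Binarize each right-hand side of length ≥ 3 by chaining fresh nonterminals (Y1, Y2, …): affected rules were S → X1 X1 X1; A2 → X1 S X2 X1.

S → if | X1 Y1 | X1 A3; A3 → X1 X2 | X2 A1 | X2 A2; A2 → then | X2 X1 | X1 Y2; A1 → then | if; X1 → then; X2 → if; Y1 → X1 X1; Y2 → S Y3; Y3 → X2 X1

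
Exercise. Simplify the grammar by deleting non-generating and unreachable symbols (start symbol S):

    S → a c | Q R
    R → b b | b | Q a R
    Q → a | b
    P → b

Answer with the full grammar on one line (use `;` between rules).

S → a c | Q R; R → b b | b | Q a R; Q → a | b

Generating nonterminals: {P, Q, R, S}.
Reachable from S after that: {Q, R, S}.
Removed useless symbols: {P} and every production mentioning them.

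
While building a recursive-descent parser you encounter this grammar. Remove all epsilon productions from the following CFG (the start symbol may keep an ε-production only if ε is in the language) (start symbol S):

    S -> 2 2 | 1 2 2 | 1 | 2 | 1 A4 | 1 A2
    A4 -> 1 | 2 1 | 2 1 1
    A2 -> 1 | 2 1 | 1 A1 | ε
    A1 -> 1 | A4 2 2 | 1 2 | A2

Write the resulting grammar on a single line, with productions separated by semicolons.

S -> 2 2 | 1 2 2 | 1 | 2 | 1 A4 | 1 A2; A4 -> 1 | 2 1 | 2 1 1; A2 -> 1 | 2 1 | 1 A1; A1 -> 1 | A4 2 2 | 1 2 | A2

Nullable set = {A1, A2}.
ε ∉ L(G), so no ε-production is kept.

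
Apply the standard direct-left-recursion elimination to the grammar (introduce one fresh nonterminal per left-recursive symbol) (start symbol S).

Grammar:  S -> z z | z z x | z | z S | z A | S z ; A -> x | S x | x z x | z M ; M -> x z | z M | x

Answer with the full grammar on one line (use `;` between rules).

S -> z z S' | z z x S' | z S' | z S S' | z A S'; A -> x | S x | x z x | z M; M -> x z | z M | x; S' -> z S' | ε

S is directly left-recursive.
For S: α = {z}, β = {z z, z z x, z, z S, z A}. Rewrite as S → β S' and S' → α S' | ε.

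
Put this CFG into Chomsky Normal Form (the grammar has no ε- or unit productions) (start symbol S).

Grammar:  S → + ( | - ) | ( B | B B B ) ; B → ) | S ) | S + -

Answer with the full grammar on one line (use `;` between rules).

Introduce a nonterminal for each terminal appearing in a rule of length ≥ 2: X1 → +, X2 → (, X3 → -, X4 → ).
Binarize each right-hand side of length ≥ 3 by chaining fresh nonterminals (Y1, Y2, …): affected rules were S → B B B X4; B → S X1 X3.

S → X1 X2 | X3 X4 | X2 B | B Y1; B → ) | S X4 | S Y3; X1 → +; X2 → (; X3 → -; X4 → ); Y1 → B Y2; Y2 → B X4; Y3 → X1 X3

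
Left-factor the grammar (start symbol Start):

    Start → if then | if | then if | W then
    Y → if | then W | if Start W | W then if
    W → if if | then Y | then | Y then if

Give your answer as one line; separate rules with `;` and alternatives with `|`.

Start has alternatives sharing prefix 'if': factor to Start → if Start1 with Start1 → then | ε.
Y has alternatives sharing prefix 'if': factor to Y → if Y1 with Y1 → ε | Start W.
W has alternatives sharing prefix 'then': factor to W → then W1 with W1 → Y | ε.

Start → then if | W then | if Start1; Y → then W | W then if | if Y1; W → if if | Y then if | then W1; Start1 → then | ε; Y1 → ε | Start W; W1 → Y | ε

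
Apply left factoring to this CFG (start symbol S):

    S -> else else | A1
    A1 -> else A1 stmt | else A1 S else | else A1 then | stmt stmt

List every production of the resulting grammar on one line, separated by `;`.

A1 has alternatives sharing prefix 'else A1': factor to A1 → else A1 A1' with A1' → stmt | S else | then.

S -> else else | A1; A1 -> stmt stmt | else A1 A1'; A1' -> stmt | S else | then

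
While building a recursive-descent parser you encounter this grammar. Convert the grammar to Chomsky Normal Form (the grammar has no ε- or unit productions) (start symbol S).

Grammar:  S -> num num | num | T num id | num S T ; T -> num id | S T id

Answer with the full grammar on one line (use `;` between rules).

Introduce a nonterminal for each terminal appearing in a rule of length ≥ 2: X1 → num, X2 → id.
Binarize each right-hand side of length ≥ 3 by chaining fresh nonterminals (Y1, Y2, …): affected rules were S → T X1 X2; S → X1 S T; T → S T X2.

S -> X1 X1 | num | T Y1 | X1 Y2; T -> X1 X2 | S Y3; X1 -> num; X2 -> id; Y1 -> X1 X2; Y2 -> S T; Y3 -> T X2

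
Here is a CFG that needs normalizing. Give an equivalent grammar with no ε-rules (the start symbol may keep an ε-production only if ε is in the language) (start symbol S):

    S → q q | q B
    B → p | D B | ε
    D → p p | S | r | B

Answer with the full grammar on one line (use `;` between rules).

S → q q | q B | q; B → p | D B | D; D → p p | S | r | B

The nullable symbols are {B, D}.
ε ∉ L(G), so no ε-production is kept.
For each production, add variants omitting each subset of nullable occurrences: S → q B gives q B | q. B → D B gives D B | D.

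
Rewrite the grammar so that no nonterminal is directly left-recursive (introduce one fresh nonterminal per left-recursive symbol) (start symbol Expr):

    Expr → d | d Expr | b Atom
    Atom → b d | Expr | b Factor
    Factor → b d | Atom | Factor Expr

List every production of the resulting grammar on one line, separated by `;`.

Expr → d | d Expr | b Atom; Atom → b d | Expr | b Factor; Factor → b d Factor1 | Atom Factor1; Factor1 → Expr Factor1 | ε

Left recursion appears on Factor.
For Factor: α = {Expr}, β = {b d, Atom}. Rewrite as Factor → β Factor1 and Factor1 → α Factor1 | ε.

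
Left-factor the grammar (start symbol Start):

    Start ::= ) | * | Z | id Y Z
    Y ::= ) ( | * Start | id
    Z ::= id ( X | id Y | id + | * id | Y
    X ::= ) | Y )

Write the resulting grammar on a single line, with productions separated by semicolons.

Start ::= ) | * | Z | id Y Z; Y ::= ) ( | * Start | id; Z ::= * id | Y | id Z1; X ::= ) | Y ); Z1 ::= ( X | Y | +

Z has alternatives sharing prefix 'id': factor to Z → id Z1 with Z1 → ( X | Y | +.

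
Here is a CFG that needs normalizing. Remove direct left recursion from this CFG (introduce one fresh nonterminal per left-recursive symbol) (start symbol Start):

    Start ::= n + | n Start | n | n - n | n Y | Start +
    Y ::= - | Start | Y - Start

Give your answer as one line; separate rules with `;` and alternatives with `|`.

Start ::= n + Start1 | n Start Start1 | n Start1 | n - n Start1 | n Y Start1; Y ::= - Y1 | Start Y1; Start1 ::= + Start1 | eps; Y1 ::= - Start Y1 | eps

Directly left-recursive nonterminals: Start, Y.
For Start: α = {+}, β = {n +, n Start, n, n - n, n Y}. Rewrite as Start → β Start1 and Start1 → α Start1 | ε.
For Y: α = {- Start}, β = {-, Start}. Rewrite as Y → β Y1 and Y1 → α Y1 | ε.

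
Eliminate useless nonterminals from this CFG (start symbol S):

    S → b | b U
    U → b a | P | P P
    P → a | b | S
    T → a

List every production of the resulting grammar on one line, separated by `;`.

S → b | b U; U → b a | P | P P; P → a | b | S

Generating nonterminals: {P, S, T, U}.
Reachable from S after that: {P, S, U}.
Removed useless symbols: {T} and every production mentioning them.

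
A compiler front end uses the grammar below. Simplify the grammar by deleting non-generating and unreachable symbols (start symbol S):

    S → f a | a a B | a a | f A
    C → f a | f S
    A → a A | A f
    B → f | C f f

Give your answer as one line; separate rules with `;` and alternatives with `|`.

Generating nonterminals: {B, C, S}.
Reachable from S after that: {B, C, S}.
Removed useless symbols: {A} and every production mentioning them.

S → f a | a a B | a a; C → f a | f S; B → f | C f f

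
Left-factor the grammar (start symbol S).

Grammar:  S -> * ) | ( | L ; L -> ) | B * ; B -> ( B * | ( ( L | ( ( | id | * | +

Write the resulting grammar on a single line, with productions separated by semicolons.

B has alternatives sharing prefix '(': factor to B → ( B' with B' → B * | ( L | (.
B' has alternatives sharing prefix '(': factor to B' → ( B'' with B'' → L | ε.

S -> * ) | ( | L; L -> ) | B *; B -> id | * | + | ( B'; B' -> B * | ( B''; B'' -> L | ε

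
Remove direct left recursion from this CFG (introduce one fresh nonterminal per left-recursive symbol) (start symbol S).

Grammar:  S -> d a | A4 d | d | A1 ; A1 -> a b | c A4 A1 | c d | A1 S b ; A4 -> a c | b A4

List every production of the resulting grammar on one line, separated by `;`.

A1 is directly left-recursive.
For A1: α = {S b}, β = {a b, c A4 A1, c d}. Rewrite as A1 → β A1' and A1' → α A1' | ε.

S -> d a | A4 d | d | A1; A1 -> a b A1' | c A4 A1 A1' | c d A1'; A4 -> a c | b A4; A1' -> S b A1' | ε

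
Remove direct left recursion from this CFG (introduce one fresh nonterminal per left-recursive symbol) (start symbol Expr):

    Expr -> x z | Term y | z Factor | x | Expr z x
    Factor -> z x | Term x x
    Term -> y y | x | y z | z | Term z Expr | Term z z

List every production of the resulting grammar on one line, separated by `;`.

Directly left-recursive nonterminals: Expr, Term.
For Expr: α = {z x}, β = {x z, Term y, z Factor, x}. Rewrite as Expr → β Expr1 and Expr1 → α Expr1 | ε.
For Term: α = {z Expr, z z}, β = {y y, x, y z, z}. Rewrite as Term → β Term1 and Term1 → α Term1 | ε.

Expr -> x z Expr1 | Term y Expr1 | z Factor Expr1 | x Expr1; Factor -> z x | Term x x; Term -> y y Term1 | x Term1 | y z Term1 | z Term1; Expr1 -> z x Expr1 | epsilon; Term1 -> z Expr Term1 | z z Term1 | epsilon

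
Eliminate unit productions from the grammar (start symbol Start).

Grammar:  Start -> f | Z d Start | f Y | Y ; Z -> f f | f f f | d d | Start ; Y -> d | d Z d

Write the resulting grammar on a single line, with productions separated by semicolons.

Start -> f | Z d Start | f Y | d | d Z d; Z -> f f | f f f | d d | f | Z d Start | f Y | d | d Z d; Y -> d | d Z d

Unit pairs: Start ⇒* {Y}; Z ⇒* {Start, Y}.
For each unit pair (A, B), copy every non-unit production of B to A, then drop all unit productions.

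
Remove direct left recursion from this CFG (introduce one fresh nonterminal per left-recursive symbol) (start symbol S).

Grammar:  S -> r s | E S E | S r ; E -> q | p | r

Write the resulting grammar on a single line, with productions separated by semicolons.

Left recursion appears on S.
For S: α = {r}, β = {r s, E S E}. Rewrite as S → β S' and S' → α S' | ε.

S -> r s S' | E S E S'; E -> q | p | r; S' -> r S' | ε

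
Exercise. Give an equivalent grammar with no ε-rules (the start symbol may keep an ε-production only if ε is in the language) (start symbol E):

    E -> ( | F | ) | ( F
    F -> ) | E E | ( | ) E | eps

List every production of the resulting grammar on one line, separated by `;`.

The nullable symbols are {E, F}.
ε ∈ L(G) since E is nullable, so keep E → ε.
For each production, add variants omitting each subset of nullable occurrences: F → E E gives E E | E.

E -> ( | F | ) | ( F | ε; F -> ) | E E | E | ( | ) E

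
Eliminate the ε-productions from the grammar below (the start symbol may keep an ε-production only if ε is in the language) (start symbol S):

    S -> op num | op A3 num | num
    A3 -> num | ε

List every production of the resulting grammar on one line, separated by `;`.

S -> op num | op A3 num | num; A3 -> num

Nullable nonterminals: {A3}.
ε ∉ L(G), so no ε-production is kept.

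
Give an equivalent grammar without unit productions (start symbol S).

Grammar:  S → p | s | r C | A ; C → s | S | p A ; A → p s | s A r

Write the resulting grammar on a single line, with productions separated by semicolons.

Unit pairs: C ⇒* {A, S}; S ⇒* {A}.
For every A with A ⇒* B via unit rules, add B's non-unit alternatives to A; then delete every rule of the form X → Y.

S → p | s | r C | p s | s A r; C → s | p A | p | r C | p s | s A r; A → p s | s A r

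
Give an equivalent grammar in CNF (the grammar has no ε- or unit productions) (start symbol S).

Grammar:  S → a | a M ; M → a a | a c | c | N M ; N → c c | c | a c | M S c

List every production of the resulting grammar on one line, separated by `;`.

Introduce a nonterminal for each terminal appearing in a rule of length ≥ 2: X1 → a, X2 → c.
Binarize each right-hand side of length ≥ 3 by chaining fresh nonterminals (Y1, Y2, …): affected rules were N → M S X2.

S → a | X1 M; M → X1 X1 | X1 X2 | c | N M; N → X2 X2 | c | X1 X2 | M Y1; X1 → a; X2 → c; Y1 → S X2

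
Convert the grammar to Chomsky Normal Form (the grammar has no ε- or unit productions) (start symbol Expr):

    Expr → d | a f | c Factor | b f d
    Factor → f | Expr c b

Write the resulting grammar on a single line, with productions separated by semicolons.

Introduce a nonterminal for each terminal appearing in a rule of length ≥ 2: X1 → a, X2 → f, X3 → c, X4 → b, X5 → d.
Binarize each right-hand side of length ≥ 3 by chaining fresh nonterminals (Y1, Y2, …): affected rules were Expr → X4 X2 X5; Factor → Expr X3 X4.

Expr → d | X1 X2 | X3 Factor | X4 Y1; Factor → f | Expr Y2; X1 → a; X2 → f; X3 → c; X4 → b; X5 → d; Y1 → X2 X5; Y2 → X3 X4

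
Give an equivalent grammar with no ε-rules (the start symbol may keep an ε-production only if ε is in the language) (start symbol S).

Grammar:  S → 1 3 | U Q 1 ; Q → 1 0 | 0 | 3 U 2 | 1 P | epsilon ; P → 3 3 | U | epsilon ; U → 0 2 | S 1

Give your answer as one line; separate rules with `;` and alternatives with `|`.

S → 1 3 | U Q 1 | U 1; Q → 1 0 | 0 | 3 U 2 | 1 P | 1; P → 3 3 | U; U → 0 2 | S 1

Nullable set = {P, Q}.
ε ∉ L(G), so no ε-production is kept.
Add the nullable-subset variants: S → U Q 1 gives U Q 1 | U 1. Q → 1 P gives 1 P | 1.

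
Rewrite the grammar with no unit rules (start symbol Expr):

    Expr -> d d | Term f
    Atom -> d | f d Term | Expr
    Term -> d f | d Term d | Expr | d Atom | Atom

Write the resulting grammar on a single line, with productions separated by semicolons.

Expr -> d d | Term f; Atom -> d | f d Term | d d | Term f; Term -> d f | d Term d | d Atom | d | f d Term | d d | Term f

Unit pairs: Atom ⇒* {Expr}; Term ⇒* {Atom, Expr}.
For each unit pair (A, B), copy every non-unit production of B to A, then drop all unit productions.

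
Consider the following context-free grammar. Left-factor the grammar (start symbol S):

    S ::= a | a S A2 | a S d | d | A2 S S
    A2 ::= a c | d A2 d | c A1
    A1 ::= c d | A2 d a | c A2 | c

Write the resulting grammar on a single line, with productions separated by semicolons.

S has alternatives sharing prefix 'a': factor to S → a S' with S' → ε | S A2 | S d.
A1 has alternatives sharing prefix 'c': factor to A1 → c A1' with A1' → d | A2 | ε.
S' has alternatives sharing prefix 'S': factor to S' → S S'' with S'' → A2 | d.

S ::= d | A2 S S | a S'; A2 ::= a c | d A2 d | c A1; A1 ::= A2 d a | c A1'; S' ::= ε | S S''; A1' ::= d | A2 | ε; S'' ::= A2 | d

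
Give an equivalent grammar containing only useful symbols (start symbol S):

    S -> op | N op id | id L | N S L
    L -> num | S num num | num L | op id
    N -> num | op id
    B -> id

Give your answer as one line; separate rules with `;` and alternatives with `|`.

S -> op | N op id | id L | N S L; L -> num | S num num | num L | op id; N -> num | op id

Generating nonterminals: {B, L, N, S}.
Reachable from S after that: {L, N, S}.
Removed useless symbols: {B} and every production mentioning them.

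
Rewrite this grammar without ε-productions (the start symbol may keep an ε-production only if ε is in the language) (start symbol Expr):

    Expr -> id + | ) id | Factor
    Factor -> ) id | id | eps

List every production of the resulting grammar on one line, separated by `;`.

Nullable set = {Expr, Factor}.
ε ∈ L(G) since Expr is nullable, so keep Expr → ε.

Expr -> id + | ) id | Factor | ε; Factor -> ) id | id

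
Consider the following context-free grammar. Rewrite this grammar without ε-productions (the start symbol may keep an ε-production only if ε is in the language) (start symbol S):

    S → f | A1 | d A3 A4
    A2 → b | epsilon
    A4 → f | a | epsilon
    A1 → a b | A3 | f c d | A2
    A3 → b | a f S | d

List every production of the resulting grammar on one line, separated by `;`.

S → f | A1 | d A3 A4 | d A3 | ε; A2 → b; A4 → f | a; A1 → a b | A3 | f c d | A2; A3 → b | a f S | a f | d

Nullable nonterminals: {A1, A2, A4, S}.
ε ∈ L(G) since S is nullable, so keep S → ε.
For each production, add variants omitting each subset of nullable occurrences: S → d A3 A4 gives d A3 A4 | d A3. A3 → a f S gives a f S | a f.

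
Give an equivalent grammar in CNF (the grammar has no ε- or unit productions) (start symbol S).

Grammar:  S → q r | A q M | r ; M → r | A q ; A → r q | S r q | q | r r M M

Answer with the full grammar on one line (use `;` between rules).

Introduce a nonterminal for each terminal appearing in a rule of length ≥ 2: X1 → q, X2 → r.
Binarize each right-hand side of length ≥ 3 by chaining fresh nonterminals (Y1, Y2, …): affected rules were S → A X1 M; A → S X2 X1; A → X2 X2 M M.

S → X1 X2 | A Y1 | r; M → r | A X1; A → X2 X1 | S Y2 | q | X2 Y3; X1 → q; X2 → r; Y1 → X1 M; Y2 → X2 X1; Y3 → X2 Y4; Y4 → M M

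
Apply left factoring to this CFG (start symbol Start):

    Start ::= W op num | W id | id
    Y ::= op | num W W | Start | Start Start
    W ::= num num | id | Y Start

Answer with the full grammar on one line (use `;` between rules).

Start has alternatives sharing prefix 'W': factor to Start → W Start1 with Start1 → op num | id.
Y has alternatives sharing prefix 'Start': factor to Y → Start Y1 with Y1 → ε | Start.

Start ::= id | W Start1; Y ::= op | num W W | Start Y1; W ::= num num | id | Y Start; Start1 ::= op num | id; Y1 ::= ε | Start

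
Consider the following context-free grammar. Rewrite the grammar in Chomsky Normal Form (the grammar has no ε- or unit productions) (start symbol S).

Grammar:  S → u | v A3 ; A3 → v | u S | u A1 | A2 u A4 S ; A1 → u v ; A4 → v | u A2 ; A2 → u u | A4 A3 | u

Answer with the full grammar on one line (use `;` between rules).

Introduce a nonterminal for each terminal appearing in a rule of length ≥ 2: X1 → v, X2 → u.
Binarize each right-hand side of length ≥ 3 by chaining fresh nonterminals (Y1, Y2, …): affected rules were A3 → A2 X2 A4 S.

S → u | X1 A3; A3 → v | X2 S | X2 A1 | A2 Y1; A1 → X2 X1; A4 → v | X2 A2; A2 → X2 X2 | A4 A3 | u; X1 → v; X2 → u; Y1 → X2 Y2; Y2 → A4 S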